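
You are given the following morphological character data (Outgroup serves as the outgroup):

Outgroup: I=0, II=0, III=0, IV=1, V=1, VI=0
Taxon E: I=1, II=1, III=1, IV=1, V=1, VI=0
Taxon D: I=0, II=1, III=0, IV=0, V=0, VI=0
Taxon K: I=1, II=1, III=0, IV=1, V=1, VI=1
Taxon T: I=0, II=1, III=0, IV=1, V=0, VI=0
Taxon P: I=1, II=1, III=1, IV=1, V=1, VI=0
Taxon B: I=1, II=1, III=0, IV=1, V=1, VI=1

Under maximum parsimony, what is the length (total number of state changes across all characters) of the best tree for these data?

6

Character polarity is set by the outgroup: the derived state is whichever differs from the outgroup's state, so for IV, V the derived state is '0', and for the remaining characters it is '1'.
I: derived state '1' in Taxon B, Taxon E, Taxon K, and Taxon P only — synapomorphy for {Taxon B, Taxon E, Taxon K, Taxon P}.
All ingroup taxa share the derived state '1' for II; it defines the ingroup but does not resolve relationships within it.
III: derived state '1' in Taxon E and Taxon P only — synapomorphy for {Taxon E, Taxon P}.
IV: derived state '0' in Taxon D only — an autapomorphy, so it tells us nothing about relationships among taxa.
V (derived state '0') is shared by Taxon D and Taxon T — a synapomorphy uniting that clade.
Only Taxon B and Taxon K show the derived state '1' for VI, supporting them as a clade.
Most parsimonious ingroup topology: (((Taxon E,Taxon P),(Taxon K,Taxon B)),(Taxon D,Taxon T)).
Changes per character on this tree: I: 1; II: 1; III: 1; IV: 1; V: 1; VI: 1.
Total = 6.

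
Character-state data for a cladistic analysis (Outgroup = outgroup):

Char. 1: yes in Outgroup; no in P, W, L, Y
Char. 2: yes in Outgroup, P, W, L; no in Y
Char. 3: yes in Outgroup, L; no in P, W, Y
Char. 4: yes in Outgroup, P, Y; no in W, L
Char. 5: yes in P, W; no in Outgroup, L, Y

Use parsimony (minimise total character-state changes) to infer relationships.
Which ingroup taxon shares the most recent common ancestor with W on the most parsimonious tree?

Character polarity is set by the outgroup: the derived state is whichever differs from the outgroup's state, so for Char. 1, Char. 2, Char. 3, Char. 4 the derived state is 'no', and for the remaining characters it is 'yes'.
Char. 1 (derived state 'no') is shared by all ingroup taxa — unites the whole ingroup.
Char. 2: derived state 'no' in Y only — an autapomorphy, so it tells us nothing about relationships among taxa.
Char. 3: derived state 'no' in P, W, and Y only — synapomorphy for {P, W, Y}.
Char. 4 groups L and W, which is incompatible with the clades supported by the remaining characters; treating it as convergent (homoplasy) costs fewer steps than any alternative tree.
Only P and W show the derived state 'yes' for Char. 5, supporting them as a clade.
Most parsimonious ingroup topology: (((P,W),Y),L).
W and P form a cherry on this tree, so they are sister taxa.

P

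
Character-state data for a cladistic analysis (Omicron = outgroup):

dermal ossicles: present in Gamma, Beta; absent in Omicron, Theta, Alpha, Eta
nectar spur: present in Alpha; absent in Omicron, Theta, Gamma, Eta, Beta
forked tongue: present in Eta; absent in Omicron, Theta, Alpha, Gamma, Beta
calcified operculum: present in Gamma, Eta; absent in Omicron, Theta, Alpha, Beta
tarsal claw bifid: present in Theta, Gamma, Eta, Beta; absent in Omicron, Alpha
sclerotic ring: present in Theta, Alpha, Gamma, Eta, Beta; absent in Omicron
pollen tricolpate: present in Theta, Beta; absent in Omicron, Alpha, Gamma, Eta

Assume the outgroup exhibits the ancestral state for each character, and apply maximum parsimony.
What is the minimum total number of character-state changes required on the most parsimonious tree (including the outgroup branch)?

8

The outgroup has state 'absent' for every character, so 'present' is the derived state throughout.
dermal ossicles groups Beta and Gamma, which is incompatible with the clades supported by the remaining characters; treating it as convergent (homoplasy) costs fewer steps than any alternative tree.
nectar spur: derived state 'present' in Alpha only — an autapomorphy, so it tells us nothing about relationships among taxa.
forked tongue: derived state 'present' in Eta only — an autapomorphy, so it tells us nothing about relationships among taxa.
Only Eta and Gamma show the derived state 'present' for calcified operculum, supporting them as a clade.
Only Beta, Eta, Gamma, and Theta show the derived state 'present' for tarsal claw bifid, supporting them as a clade.
sclerotic ring (derived state 'present') is shared by all ingroup taxa — unites the whole ingroup.
Only Beta and Theta show the derived state 'present' for pollen tricolpate, supporting them as a clade.
Most parsimonious ingroup topology: (((Theta,Beta),(Gamma,Eta)),Alpha).
Changes per character on this tree: dermal ossicles: 2; nectar spur: 1; forked tongue: 1; calcified operculum: 1; tarsal claw bifid: 1; sclerotic ring: 1; pollen tricolpate: 1.
Total = 8.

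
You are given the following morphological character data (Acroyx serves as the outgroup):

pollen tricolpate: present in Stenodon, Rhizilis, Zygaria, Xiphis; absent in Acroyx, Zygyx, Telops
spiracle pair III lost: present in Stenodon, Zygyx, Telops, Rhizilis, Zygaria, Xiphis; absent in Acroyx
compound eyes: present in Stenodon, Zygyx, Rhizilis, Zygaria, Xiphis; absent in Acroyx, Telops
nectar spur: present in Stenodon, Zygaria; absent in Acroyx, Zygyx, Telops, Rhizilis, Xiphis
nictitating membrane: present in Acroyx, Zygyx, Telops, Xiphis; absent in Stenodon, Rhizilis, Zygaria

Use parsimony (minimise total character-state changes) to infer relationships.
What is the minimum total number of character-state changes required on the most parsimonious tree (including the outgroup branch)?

5

Character polarity is set by the outgroup: the derived state is whichever differs from the outgroup's state, so for nictitating membrane the derived state is 'absent', and for the remaining characters it is 'present'.
pollen tricolpate: derived state 'present' in Rhizilis, Stenodon, Xiphis, and Zygaria only — synapomorphy for {Rhizilis, Stenodon, Xiphis, Zygaria}.
spiracle pair III lost (derived state 'present') is shared by all ingroup taxa — unites the whole ingroup.
compound eyes: derived state 'present' in Rhizilis, Stenodon, Xiphis, Zygaria, and Zygyx only — synapomorphy for {Rhizilis, Stenodon, Xiphis, Zygaria, Zygyx}.
nectar spur (derived state 'present') is shared by Stenodon and Zygaria — a synapomorphy uniting that clade.
Only Rhizilis, Stenodon, and Zygaria show the derived state 'absent' for nictitating membrane, supporting them as a clade.
Most parsimonious ingroup topology: (((((Stenodon,Zygaria),Rhizilis),Xiphis),Zygyx),Telops).
Changes per character on this tree: pollen tricolpate: 1; spiracle pair III lost: 1; compound eyes: 1; nectar spur: 1; nictitating membrane: 1.
Total = 5.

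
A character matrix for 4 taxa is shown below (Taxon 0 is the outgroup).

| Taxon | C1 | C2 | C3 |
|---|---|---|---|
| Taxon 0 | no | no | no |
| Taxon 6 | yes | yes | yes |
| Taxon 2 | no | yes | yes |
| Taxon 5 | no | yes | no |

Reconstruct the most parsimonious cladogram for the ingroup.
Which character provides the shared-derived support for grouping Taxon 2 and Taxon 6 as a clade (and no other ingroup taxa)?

The outgroup has state 'no' for every character, so 'yes' is the derived state throughout.
C1: derived state 'yes' in Taxon 6 only — an autapomorphy, so it tells us nothing about relationships among taxa.
All ingroup taxa share the derived state 'yes' for C2; it defines the ingroup but does not resolve relationships within it.
C3 (derived state 'yes') is shared by Taxon 2 and Taxon 6 — a synapomorphy uniting that clade.
Most parsimonious ingroup topology: ((Taxon 6,Taxon 2),Taxon 5).
The clade {Taxon 2, Taxon 6} is supported by C3: its derived state 'yes' occurs in exactly those taxa and in no other taxon (including the outgroup).

C3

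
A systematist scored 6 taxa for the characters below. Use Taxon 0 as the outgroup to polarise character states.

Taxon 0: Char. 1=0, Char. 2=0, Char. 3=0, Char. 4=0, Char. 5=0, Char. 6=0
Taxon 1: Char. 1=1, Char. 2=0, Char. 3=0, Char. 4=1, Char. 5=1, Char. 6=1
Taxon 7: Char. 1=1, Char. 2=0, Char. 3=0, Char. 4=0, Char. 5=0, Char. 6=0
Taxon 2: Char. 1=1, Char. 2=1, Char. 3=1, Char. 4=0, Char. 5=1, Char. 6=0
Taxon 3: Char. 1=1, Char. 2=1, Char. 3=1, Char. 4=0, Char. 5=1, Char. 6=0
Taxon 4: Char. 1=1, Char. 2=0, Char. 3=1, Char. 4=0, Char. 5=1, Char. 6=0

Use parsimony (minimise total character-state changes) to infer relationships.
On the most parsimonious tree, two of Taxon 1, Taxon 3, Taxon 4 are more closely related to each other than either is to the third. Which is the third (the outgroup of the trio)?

The outgroup has state '0' for every character, so '1' is the derived state throughout.
All ingroup taxa share the derived state '1' for Char. 1; it defines the ingroup but does not resolve relationships within it.
Only Taxon 2 and Taxon 3 show the derived state '1' for Char. 2, supporting them as a clade.
Char. 3: derived state '1' in Taxon 2, Taxon 3, and Taxon 4 only — synapomorphy for {Taxon 2, Taxon 3, Taxon 4}.
Char. 4 (derived state '1') is unique to Taxon 1 (autapomorphy; uninformative for grouping).
Char. 5: derived state '1' in Taxon 1, Taxon 2, Taxon 3, and Taxon 4 only — synapomorphy for {Taxon 1, Taxon 2, Taxon 3, Taxon 4}.
Char. 6: derived state '1' in Taxon 1 only — an autapomorphy, so it tells us nothing about relationships among taxa.
Most parsimonious ingroup topology: ((Taxon 1,((Taxon 2,Taxon 3),Taxon 4)),Taxon 7).
Taxon 3 and Taxon 4 share a more recent common ancestor with each other than either does with Taxon 1, so Taxon 1 is the least closely related of the three.

Taxon 1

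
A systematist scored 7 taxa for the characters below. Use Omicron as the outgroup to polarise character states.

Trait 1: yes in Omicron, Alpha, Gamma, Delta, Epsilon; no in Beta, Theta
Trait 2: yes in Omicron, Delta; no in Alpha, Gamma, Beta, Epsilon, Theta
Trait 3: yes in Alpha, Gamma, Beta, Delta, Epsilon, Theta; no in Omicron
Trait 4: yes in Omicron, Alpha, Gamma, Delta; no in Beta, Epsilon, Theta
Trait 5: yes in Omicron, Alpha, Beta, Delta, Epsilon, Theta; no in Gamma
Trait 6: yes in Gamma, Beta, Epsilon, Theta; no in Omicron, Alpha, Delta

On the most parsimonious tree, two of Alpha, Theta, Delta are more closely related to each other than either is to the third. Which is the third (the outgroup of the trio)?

Delta

Character polarity is set by the outgroup: the derived state is whichever differs from the outgroup's state, so for Trait 1, Trait 2, Trait 4, Trait 5 the derived state is 'no', and for the remaining characters it is 'yes'.
Trait 1: derived state 'no' in Beta and Theta only — synapomorphy for {Beta, Theta}.
Trait 2 (derived state 'no') is shared by Alpha, Beta, Epsilon, Gamma, and Theta — a synapomorphy uniting that clade.
All ingroup taxa share the derived state 'yes' for Trait 3; it defines the ingroup but does not resolve relationships within it.
Only Beta, Epsilon, and Theta show the derived state 'no' for Trait 4, supporting them as a clade.
Trait 5: derived state 'no' in Gamma only — an autapomorphy, so it tells us nothing about relationships among taxa.
Only Beta, Epsilon, Gamma, and Theta show the derived state 'yes' for Trait 6, supporting them as a clade.
Most parsimonious ingroup topology: ((Alpha,(Gamma,((Beta,Theta),Epsilon))),Delta).
Alpha and Theta share a more recent common ancestor with each other than either does with Delta, so Delta is the least closely related of the three.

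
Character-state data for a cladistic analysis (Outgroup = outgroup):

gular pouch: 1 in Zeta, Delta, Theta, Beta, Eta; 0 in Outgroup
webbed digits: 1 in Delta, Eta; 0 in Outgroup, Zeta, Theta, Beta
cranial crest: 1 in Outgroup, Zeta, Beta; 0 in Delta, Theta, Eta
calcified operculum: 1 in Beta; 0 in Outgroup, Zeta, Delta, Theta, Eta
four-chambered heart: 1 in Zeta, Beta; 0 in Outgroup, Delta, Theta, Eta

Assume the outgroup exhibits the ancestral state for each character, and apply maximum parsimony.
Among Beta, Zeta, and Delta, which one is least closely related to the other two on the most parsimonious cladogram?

Delta

Character polarity is set by the outgroup: the derived state is whichever differs from the outgroup's state, so for cranial crest the derived state is '0', and for the remaining characters it is '1'.
All ingroup taxa share the derived state '1' for gular pouch; it defines the ingroup but does not resolve relationships within it.
webbed digits: derived state '1' in Delta and Eta only — synapomorphy for {Delta, Eta}.
cranial crest (derived state '0') is shared by Delta, Eta, and Theta — a synapomorphy uniting that clade.
calcified operculum: derived state '1' in Beta only — an autapomorphy, so it tells us nothing about relationships among taxa.
Only Beta and Zeta show the derived state '1' for four-chambered heart, supporting them as a clade.
Most parsimonious ingroup topology: ((Zeta,Beta),((Delta,Eta),Theta)).
Beta and Zeta share a more recent common ancestor with each other than either does with Delta, so Delta is the least closely related of the three.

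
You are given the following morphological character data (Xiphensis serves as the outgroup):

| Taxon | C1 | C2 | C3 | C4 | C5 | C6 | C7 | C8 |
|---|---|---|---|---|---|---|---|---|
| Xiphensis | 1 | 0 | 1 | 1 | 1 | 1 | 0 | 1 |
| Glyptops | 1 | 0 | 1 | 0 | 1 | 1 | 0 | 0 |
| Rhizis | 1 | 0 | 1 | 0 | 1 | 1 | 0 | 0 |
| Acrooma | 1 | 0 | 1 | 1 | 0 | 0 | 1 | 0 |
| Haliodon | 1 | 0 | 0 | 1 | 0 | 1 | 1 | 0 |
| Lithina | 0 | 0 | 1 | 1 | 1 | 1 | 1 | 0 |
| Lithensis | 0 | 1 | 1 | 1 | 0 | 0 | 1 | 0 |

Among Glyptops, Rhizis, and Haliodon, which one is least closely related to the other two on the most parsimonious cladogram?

Character polarity is set by the outgroup: the derived state is whichever differs from the outgroup's state, so for C1, C3, C4, C5, C6, C8 the derived state is '0', and for the remaining characters it is '1'.
C1 (state '0') occurs in Lithensis and Lithina but conflicts with the nesting implied by the other characters — most parsimoniously interpreted as homoplasy.
C2: derived state '1' in Lithensis only — an autapomorphy, so it tells us nothing about relationships among taxa.
C3: derived state '0' in Haliodon only — an autapomorphy, so it tells us nothing about relationships among taxa.
Only Glyptops and Rhizis show the derived state '0' for C4, supporting them as a clade.
C5: derived state '0' in Acrooma, Haliodon, and Lithensis only — synapomorphy for {Acrooma, Haliodon, Lithensis}.
Only Acrooma and Lithensis show the derived state '0' for C6, supporting them as a clade.
C7 (derived state '1') is shared by Acrooma, Haliodon, Lithensis, and Lithina — a synapomorphy uniting that clade.
All ingroup taxa share the derived state '0' for C8; it defines the ingroup but does not resolve relationships within it.
Most parsimonious ingroup topology: ((Glyptops,Rhizis),(((Acrooma,Lithensis),Haliodon),Lithina)).
Glyptops and Rhizis share a more recent common ancestor with each other than either does with Haliodon, so Haliodon is the least closely related of the three.

Haliodon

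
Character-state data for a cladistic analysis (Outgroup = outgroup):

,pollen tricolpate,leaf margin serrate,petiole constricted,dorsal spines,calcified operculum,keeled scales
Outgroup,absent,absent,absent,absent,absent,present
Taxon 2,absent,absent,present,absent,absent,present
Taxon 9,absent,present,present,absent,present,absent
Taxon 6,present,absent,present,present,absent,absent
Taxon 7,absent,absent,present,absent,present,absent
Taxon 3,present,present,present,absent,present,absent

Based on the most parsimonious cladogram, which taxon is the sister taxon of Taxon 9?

Taxon 3

Character polarity is set by the outgroup: the derived state is whichever differs from the outgroup's state, so for keeled scales the derived state is 'absent', and for the remaining characters it is 'present'.
pollen tricolpate groups Taxon 3 and Taxon 6, which is incompatible with the clades supported by the remaining characters; treating it as convergent (homoplasy) costs fewer steps than any alternative tree.
leaf margin serrate: derived state 'present' in Taxon 3 and Taxon 9 only — synapomorphy for {Taxon 3, Taxon 9}.
petiole constricted (derived state 'present') is shared by all ingroup taxa — unites the whole ingroup.
dorsal spines (derived state 'present') is unique to Taxon 6 (autapomorphy; uninformative for grouping).
calcified operculum (derived state 'present') is shared by Taxon 3, Taxon 7, and Taxon 9 — a synapomorphy uniting that clade.
keeled scales (derived state 'absent') is shared by Taxon 3, Taxon 6, Taxon 7, and Taxon 9 — a synapomorphy uniting that clade.
Most parsimonious ingroup topology: (Taxon 2,(((Taxon 9,Taxon 3),Taxon 7),Taxon 6)).
Taxon 9 and Taxon 3 form a cherry on this tree, so they are sister taxa.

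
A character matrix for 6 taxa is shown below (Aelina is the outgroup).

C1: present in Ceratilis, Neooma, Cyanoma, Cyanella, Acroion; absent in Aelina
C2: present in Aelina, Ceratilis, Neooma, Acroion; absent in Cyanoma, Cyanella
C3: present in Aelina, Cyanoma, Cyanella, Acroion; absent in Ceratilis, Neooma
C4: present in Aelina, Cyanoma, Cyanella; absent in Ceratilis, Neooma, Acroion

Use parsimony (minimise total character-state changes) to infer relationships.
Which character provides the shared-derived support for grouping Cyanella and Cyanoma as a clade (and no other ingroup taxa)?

C2

Character polarity is set by the outgroup: the derived state is whichever differs from the outgroup's state, so for C2, C3, C4 the derived state is 'absent', and for the remaining characters it is 'present'.
C1 (derived state 'present') is shared by all ingroup taxa — unites the whole ingroup.
C2 (derived state 'absent') is shared by Cyanella and Cyanoma — a synapomorphy uniting that clade.
C3 (derived state 'absent') is shared by Ceratilis and Neooma — a synapomorphy uniting that clade.
Only Acroion, Ceratilis, and Neooma show the derived state 'absent' for C4, supporting them as a clade.
Most parsimonious ingroup topology: (((Ceratilis,Neooma),Acroion),(Cyanoma,Cyanella)).
The clade {Cyanella, Cyanoma} is supported by C2: its derived state 'absent' occurs in exactly those taxa and in no other taxon (including the outgroup).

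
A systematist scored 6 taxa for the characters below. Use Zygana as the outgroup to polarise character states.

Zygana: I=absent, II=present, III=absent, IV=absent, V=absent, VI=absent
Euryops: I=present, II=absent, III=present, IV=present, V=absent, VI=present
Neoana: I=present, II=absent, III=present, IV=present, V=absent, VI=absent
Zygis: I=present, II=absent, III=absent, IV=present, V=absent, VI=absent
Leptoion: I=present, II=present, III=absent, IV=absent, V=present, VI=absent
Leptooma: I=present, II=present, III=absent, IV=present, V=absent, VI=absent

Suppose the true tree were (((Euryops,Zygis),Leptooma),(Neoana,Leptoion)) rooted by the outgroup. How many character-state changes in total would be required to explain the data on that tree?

9

Map each character onto (((Euryops,Zygis),Leptooma),(Neoana,Leptoion)) (rooted by Zygana) and count the minimum state changes it requires (Fitch parsimony):
I: 1; II: 2; III: 2; IV: 2; V: 1; VI: 1.
Total tree length = 9.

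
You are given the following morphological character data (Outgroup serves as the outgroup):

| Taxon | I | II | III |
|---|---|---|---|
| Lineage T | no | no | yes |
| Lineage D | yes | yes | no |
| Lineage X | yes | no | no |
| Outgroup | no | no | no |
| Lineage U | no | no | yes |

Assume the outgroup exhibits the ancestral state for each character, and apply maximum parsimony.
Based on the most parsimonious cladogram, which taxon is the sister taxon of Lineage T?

The outgroup has state 'no' for every character, so 'yes' is the derived state throughout.
I: derived state 'yes' in Lineage D and Lineage X only — synapomorphy for {Lineage D, Lineage X}.
II: derived state 'yes' in Lineage D only — an autapomorphy, so it tells us nothing about relationships among taxa.
III (derived state 'yes') is shared by Lineage T and Lineage U — a synapomorphy uniting that clade.
Most parsimonious ingroup topology: ((Lineage T,Lineage U),(Lineage D,Lineage X)).
Lineage T and Lineage U form a cherry on this tree, so they are sister taxa.

Lineage U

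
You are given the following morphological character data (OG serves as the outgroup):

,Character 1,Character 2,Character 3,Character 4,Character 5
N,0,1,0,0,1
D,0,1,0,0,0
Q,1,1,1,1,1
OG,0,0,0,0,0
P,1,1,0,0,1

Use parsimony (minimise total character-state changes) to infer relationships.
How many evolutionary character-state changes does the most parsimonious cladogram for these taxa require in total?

5

The outgroup has state '0' for every character, so '1' is the derived state throughout.
Only P and Q show the derived state '1' for Character 1, supporting them as a clade.
Character 2 (derived state '1') is shared by all ingroup taxa — unites the whole ingroup.
Character 3 (derived state '1') is unique to Q (autapomorphy; uninformative for grouping).
Character 4: derived state '1' in Q only — an autapomorphy, so it tells us nothing about relationships among taxa.
Only N, P, and Q show the derived state '1' for Character 5, supporting them as a clade.
Most parsimonious ingroup topology: (((Q,P),N),D).
Changes per character on this tree: Character 1: 1; Character 2: 1; Character 3: 1; Character 4: 1; Character 5: 1.
Total = 5.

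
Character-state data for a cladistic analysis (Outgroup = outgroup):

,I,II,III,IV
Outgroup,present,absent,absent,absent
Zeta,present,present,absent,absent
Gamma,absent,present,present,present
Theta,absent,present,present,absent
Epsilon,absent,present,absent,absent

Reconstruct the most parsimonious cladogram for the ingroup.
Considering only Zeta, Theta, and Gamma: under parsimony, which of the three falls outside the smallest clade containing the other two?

Character polarity is set by the outgroup: the derived state is whichever differs from the outgroup's state, so for I the derived state is 'absent', and for the remaining characters it is 'present'.
I (derived state 'absent') is shared by Epsilon, Gamma, and Theta — a synapomorphy uniting that clade.
II (derived state 'present') is shared by all ingroup taxa — unites the whole ingroup.
III: derived state 'present' in Gamma and Theta only — synapomorphy for {Gamma, Theta}.
IV (derived state 'present') is unique to Gamma (autapomorphy; uninformative for grouping).
Most parsimonious ingroup topology: (Zeta,((Gamma,Theta),Epsilon)).
Theta and Gamma share a more recent common ancestor with each other than either does with Zeta, so Zeta is the least closely related of the three.

Zeta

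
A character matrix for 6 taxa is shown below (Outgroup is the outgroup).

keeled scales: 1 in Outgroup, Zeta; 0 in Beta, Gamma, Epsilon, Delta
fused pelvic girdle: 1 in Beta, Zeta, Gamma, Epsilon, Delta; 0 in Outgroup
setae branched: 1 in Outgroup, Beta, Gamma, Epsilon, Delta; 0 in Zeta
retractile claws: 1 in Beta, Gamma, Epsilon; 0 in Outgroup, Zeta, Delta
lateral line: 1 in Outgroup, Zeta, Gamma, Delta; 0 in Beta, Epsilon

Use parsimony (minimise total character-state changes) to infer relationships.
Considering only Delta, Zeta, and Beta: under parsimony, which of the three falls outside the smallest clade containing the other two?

Character polarity is set by the outgroup: the derived state is whichever differs from the outgroup's state, so for keeled scales, setae branched, lateral line the derived state is '0', and for the remaining characters it is '1'.
keeled scales (derived state '0') is shared by Beta, Delta, Epsilon, and Gamma — a synapomorphy uniting that clade.
All ingroup taxa share the derived state '1' for fused pelvic girdle; it defines the ingroup but does not resolve relationships within it.
setae branched (derived state '0') is unique to Zeta (autapomorphy; uninformative for grouping).
retractile claws: derived state '1' in Beta, Epsilon, and Gamma only — synapomorphy for {Beta, Epsilon, Gamma}.
lateral line (derived state '0') is shared by Beta and Epsilon — a synapomorphy uniting that clade.
Most parsimonious ingroup topology: (Zeta,(((Epsilon,Beta),Gamma),Delta)).
Beta and Delta share a more recent common ancestor with each other than either does with Zeta, so Zeta is the least closely related of the three.

Zeta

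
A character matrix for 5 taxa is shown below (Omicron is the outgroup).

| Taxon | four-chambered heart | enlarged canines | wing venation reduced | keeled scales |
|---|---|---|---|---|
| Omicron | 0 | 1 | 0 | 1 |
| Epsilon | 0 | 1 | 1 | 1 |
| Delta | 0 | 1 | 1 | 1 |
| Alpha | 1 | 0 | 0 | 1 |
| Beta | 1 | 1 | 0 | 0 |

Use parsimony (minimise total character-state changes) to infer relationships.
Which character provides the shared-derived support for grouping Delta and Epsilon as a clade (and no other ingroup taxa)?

wing venation reduced

Character polarity is set by the outgroup: the derived state is whichever differs from the outgroup's state, so for enlarged canines, keeled scales the derived state is '0', and for the remaining characters it is '1'.
Only Alpha and Beta show the derived state '1' for four-chambered heart, supporting them as a clade.
enlarged canines (derived state '0') is unique to Alpha (autapomorphy; uninformative for grouping).
wing venation reduced: derived state '1' in Delta and Epsilon only — synapomorphy for {Delta, Epsilon}.
keeled scales: derived state '0' in Beta only — an autapomorphy, so it tells us nothing about relationships among taxa.
Most parsimonious ingroup topology: ((Epsilon,Delta),(Alpha,Beta)).
The clade {Delta, Epsilon} is supported by wing venation reduced: its derived state '1' occurs in exactly those taxa and in no other taxon (including the outgroup).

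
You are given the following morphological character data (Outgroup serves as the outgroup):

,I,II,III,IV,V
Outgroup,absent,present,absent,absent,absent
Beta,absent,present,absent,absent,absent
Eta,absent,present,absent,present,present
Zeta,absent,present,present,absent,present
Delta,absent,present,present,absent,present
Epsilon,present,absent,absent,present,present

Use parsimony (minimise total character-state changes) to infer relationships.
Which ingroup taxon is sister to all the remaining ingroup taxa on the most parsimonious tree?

Beta

Character polarity is set by the outgroup: the derived state is whichever differs from the outgroup's state, so for II the derived state is 'absent', and for the remaining characters it is 'present'.
I: derived state 'present' in Epsilon only — an autapomorphy, so it tells us nothing about relationships among taxa.
II: derived state 'absent' in Epsilon only — an autapomorphy, so it tells us nothing about relationships among taxa.
III: derived state 'present' in Delta and Zeta only — synapomorphy for {Delta, Zeta}.
Only Epsilon and Eta show the derived state 'present' for IV, supporting them as a clade.
Only Delta, Epsilon, Eta, and Zeta show the derived state 'present' for V, supporting them as a clade.
Most parsimonious ingroup topology: (Beta,((Eta,Epsilon),(Zeta,Delta))).
Beta is sister to the clade containing all other ingroup taxa, so it is the earliest-diverging (most basal) ingroup lineage.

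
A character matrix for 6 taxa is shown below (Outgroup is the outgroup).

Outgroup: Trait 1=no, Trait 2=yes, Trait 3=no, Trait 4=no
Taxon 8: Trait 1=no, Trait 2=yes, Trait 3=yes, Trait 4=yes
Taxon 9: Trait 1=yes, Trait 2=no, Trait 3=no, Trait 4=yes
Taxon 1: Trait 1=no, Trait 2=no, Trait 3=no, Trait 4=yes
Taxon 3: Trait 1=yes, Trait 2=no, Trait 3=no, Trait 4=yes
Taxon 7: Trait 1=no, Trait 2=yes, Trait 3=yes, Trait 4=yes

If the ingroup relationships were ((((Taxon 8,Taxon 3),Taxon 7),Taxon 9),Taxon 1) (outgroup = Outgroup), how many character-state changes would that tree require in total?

Map each character onto ((((Taxon 8,Taxon 3),Taxon 7),Taxon 9),Taxon 1) (rooted by Outgroup) and count the minimum state changes it requires (Fitch parsimony):
Trait 1: 2; Trait 2: 3; Trait 3: 2; Trait 4: 1.
Total tree length = 8.

8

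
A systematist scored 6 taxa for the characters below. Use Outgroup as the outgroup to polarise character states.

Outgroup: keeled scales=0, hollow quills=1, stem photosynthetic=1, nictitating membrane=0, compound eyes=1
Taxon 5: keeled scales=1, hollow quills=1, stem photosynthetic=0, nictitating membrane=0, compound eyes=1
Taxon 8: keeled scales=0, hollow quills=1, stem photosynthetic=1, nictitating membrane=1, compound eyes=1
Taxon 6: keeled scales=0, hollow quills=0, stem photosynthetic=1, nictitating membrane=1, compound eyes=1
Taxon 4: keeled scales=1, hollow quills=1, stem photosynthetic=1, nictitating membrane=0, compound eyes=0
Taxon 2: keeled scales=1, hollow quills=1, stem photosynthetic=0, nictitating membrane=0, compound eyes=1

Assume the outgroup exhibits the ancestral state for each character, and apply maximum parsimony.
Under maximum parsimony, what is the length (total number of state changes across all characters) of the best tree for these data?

5

Character polarity is set by the outgroup: the derived state is whichever differs from the outgroup's state, so for hollow quills, stem photosynthetic, compound eyes the derived state is '0', and for the remaining characters it is '1'.
keeled scales (derived state '1') is shared by Taxon 2, Taxon 4, and Taxon 5 — a synapomorphy uniting that clade.
hollow quills: derived state '0' in Taxon 6 only — an autapomorphy, so it tells us nothing about relationships among taxa.
Only Taxon 2 and Taxon 5 show the derived state '0' for stem photosynthetic, supporting them as a clade.
Only Taxon 6 and Taxon 8 show the derived state '1' for nictitating membrane, supporting them as a clade.
compound eyes: derived state '0' in Taxon 4 only — an autapomorphy, so it tells us nothing about relationships among taxa.
Most parsimonious ingroup topology: (((Taxon 5,Taxon 2),Taxon 4),(Taxon 8,Taxon 6)).
Changes per character on this tree: keeled scales: 1; hollow quills: 1; stem photosynthetic: 1; nictitating membrane: 1; compound eyes: 1.
Total = 5.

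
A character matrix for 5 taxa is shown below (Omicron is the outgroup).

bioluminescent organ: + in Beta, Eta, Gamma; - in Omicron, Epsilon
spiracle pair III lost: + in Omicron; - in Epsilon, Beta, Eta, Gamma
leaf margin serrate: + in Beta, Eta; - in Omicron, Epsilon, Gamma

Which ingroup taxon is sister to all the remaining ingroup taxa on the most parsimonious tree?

Character polarity is set by the outgroup: the derived state is whichever differs from the outgroup's state, so for spiracle pair III lost the derived state is '-', and for the remaining characters it is '+'.
Only Beta, Eta, and Gamma show the derived state '+' for bioluminescent organ, supporting them as a clade.
spiracle pair III lost (derived state '-') is shared by all ingroup taxa — unites the whole ingroup.
leaf margin serrate (derived state '+') is shared by Beta and Eta — a synapomorphy uniting that clade.
Most parsimonious ingroup topology: (Epsilon,((Beta,Eta),Gamma)).
Epsilon is sister to the clade containing all other ingroup taxa, so it is the earliest-diverging (most basal) ingroup lineage.

Epsilon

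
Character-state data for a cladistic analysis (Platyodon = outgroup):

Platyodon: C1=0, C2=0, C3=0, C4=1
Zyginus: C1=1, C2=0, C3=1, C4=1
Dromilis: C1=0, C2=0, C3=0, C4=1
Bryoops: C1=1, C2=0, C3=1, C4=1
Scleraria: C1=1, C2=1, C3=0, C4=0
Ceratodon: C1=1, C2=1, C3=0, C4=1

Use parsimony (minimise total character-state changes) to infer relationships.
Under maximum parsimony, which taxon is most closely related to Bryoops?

Character polarity is set by the outgroup: the derived state is whichever differs from the outgroup's state, so for C4 the derived state is '0', and for the remaining characters it is '1'.
C1: derived state '1' in Bryoops, Ceratodon, Scleraria, and Zyginus only — synapomorphy for {Bryoops, Ceratodon, Scleraria, Zyginus}.
Only Ceratodon and Scleraria show the derived state '1' for C2, supporting them as a clade.
Only Bryoops and Zyginus show the derived state '1' for C3, supporting them as a clade.
C4: derived state '0' in Scleraria only — an autapomorphy, so it tells us nothing about relationships among taxa.
Most parsimonious ingroup topology: (((Zyginus,Bryoops),(Scleraria,Ceratodon)),Dromilis).
Bryoops and Zyginus form a cherry on this tree, so they are sister taxa.

Zyginus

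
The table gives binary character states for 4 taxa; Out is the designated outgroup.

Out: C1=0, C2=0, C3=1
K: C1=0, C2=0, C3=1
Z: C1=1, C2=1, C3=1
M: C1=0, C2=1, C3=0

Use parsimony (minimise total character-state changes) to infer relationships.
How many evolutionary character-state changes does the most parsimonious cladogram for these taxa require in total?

3

Character polarity is set by the outgroup: the derived state is whichever differs from the outgroup's state, so for C3 the derived state is '0', and for the remaining characters it is '1'.
C1: derived state '1' in Z only — an autapomorphy, so it tells us nothing about relationships among taxa.
Only M and Z show the derived state '1' for C2, supporting them as a clade.
C3: derived state '0' in M only — an autapomorphy, so it tells us nothing about relationships among taxa.
Most parsimonious ingroup topology: (K,(Z,M)).
Changes per character on this tree: C1: 1; C2: 1; C3: 1.
Total = 3.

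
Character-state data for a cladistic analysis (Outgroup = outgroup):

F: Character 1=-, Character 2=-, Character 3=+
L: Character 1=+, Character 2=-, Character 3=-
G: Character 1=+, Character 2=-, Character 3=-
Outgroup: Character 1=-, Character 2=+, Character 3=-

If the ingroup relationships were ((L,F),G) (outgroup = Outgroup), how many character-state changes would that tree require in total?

Map each character onto ((L,F),G) (rooted by Outgroup) and count the minimum state changes it requires (Fitch parsimony):
Character 1: 2; Character 2: 1; Character 3: 1.
Total tree length = 4.

4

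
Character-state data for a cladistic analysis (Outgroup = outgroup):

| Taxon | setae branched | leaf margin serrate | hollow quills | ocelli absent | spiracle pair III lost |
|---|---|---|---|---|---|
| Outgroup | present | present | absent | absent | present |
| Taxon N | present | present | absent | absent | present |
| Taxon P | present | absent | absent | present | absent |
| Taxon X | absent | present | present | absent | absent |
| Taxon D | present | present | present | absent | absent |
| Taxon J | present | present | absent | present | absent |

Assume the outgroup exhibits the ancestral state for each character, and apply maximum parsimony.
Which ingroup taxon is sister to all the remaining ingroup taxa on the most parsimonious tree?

Taxon N

Character polarity is set by the outgroup: the derived state is whichever differs from the outgroup's state, so for setae branched, leaf margin serrate, spiracle pair III lost the derived state is 'absent', and for the remaining characters it is 'present'.
setae branched: derived state 'absent' in Taxon X only — an autapomorphy, so it tells us nothing about relationships among taxa.
leaf margin serrate (derived state 'absent') is unique to Taxon P (autapomorphy; uninformative for grouping).
hollow quills: derived state 'present' in Taxon D and Taxon X only — synapomorphy for {Taxon D, Taxon X}.
ocelli absent: derived state 'present' in Taxon J and Taxon P only — synapomorphy for {Taxon J, Taxon P}.
spiracle pair III lost (derived state 'absent') is shared by Taxon D, Taxon J, Taxon P, and Taxon X — a synapomorphy uniting that clade.
Most parsimonious ingroup topology: (Taxon N,((Taxon P,Taxon J),(Taxon X,Taxon D))).
Taxon N is sister to the clade containing all other ingroup taxa, so it is the earliest-diverging (most basal) ingroup lineage.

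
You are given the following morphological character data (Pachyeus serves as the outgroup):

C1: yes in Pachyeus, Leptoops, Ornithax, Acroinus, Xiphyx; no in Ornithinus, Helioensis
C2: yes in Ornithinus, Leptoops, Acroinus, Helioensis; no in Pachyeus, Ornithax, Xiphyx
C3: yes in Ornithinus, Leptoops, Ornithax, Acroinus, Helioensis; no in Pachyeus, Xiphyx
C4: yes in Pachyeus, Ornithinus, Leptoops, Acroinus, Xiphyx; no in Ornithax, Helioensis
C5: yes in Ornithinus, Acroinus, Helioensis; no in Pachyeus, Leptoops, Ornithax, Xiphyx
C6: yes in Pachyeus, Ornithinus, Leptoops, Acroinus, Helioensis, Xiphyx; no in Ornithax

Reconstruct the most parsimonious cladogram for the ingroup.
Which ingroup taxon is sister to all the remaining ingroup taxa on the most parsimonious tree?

Xiphyx

Character polarity is set by the outgroup: the derived state is whichever differs from the outgroup's state, so for C1, C4, C6 the derived state is 'no', and for the remaining characters it is 'yes'.
C1 (derived state 'no') is shared by Helioensis and Ornithinus — a synapomorphy uniting that clade.
Only Acroinus, Helioensis, Leptoops, and Ornithinus show the derived state 'yes' for C2, supporting them as a clade.
Only Acroinus, Helioensis, Leptoops, Ornithax, and Ornithinus show the derived state 'yes' for C3, supporting them as a clade.
C4 (state 'no') occurs in Helioensis and Ornithax but conflicts with the nesting implied by the other characters — most parsimoniously interpreted as homoplasy.
Only Acroinus, Helioensis, and Ornithinus show the derived state 'yes' for C5, supporting them as a clade.
C6 (derived state 'no') is unique to Ornithax (autapomorphy; uninformative for grouping).
Most parsimonious ingroup topology: (((((Ornithinus,Helioensis),Acroinus),Leptoops),Ornithax),Xiphyx).
Xiphyx is sister to the clade containing all other ingroup taxa, so it is the earliest-diverging (most basal) ingroup lineage.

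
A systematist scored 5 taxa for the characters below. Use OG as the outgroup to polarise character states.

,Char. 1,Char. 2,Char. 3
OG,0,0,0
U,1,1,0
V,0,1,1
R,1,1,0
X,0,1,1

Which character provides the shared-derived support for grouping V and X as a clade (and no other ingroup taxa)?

Char. 3

The outgroup has state '0' for every character, so '1' is the derived state throughout.
Char. 1 (derived state '1') is shared by R and U — a synapomorphy uniting that clade.
All ingroup taxa share the derived state '1' for Char. 2; it defines the ingroup but does not resolve relationships within it.
Only V and X show the derived state '1' for Char. 3, supporting them as a clade.
Most parsimonious ingroup topology: ((U,R),(V,X)).
The clade {V, X} is supported by Char. 3: its derived state '1' occurs in exactly those taxa and in no other taxon (including the outgroup).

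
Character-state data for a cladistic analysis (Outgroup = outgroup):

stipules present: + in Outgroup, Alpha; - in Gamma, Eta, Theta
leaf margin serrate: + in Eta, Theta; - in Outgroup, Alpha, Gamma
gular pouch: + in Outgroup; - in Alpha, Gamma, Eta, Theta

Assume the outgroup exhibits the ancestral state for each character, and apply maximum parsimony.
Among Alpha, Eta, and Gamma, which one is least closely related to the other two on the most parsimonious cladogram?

Alpha

Character polarity is set by the outgroup: the derived state is whichever differs from the outgroup's state, so for stipules present, gular pouch the derived state is '-', and for the remaining characters it is '+'.
stipules present (derived state '-') is shared by Eta, Gamma, and Theta — a synapomorphy uniting that clade.
Only Eta and Theta show the derived state '+' for leaf margin serrate, supporting them as a clade.
gular pouch (derived state '-') is shared by all ingroup taxa — unites the whole ingroup.
Most parsimonious ingroup topology: (Alpha,(Gamma,(Eta,Theta))).
Gamma and Eta share a more recent common ancestor with each other than either does with Alpha, so Alpha is the least closely related of the three.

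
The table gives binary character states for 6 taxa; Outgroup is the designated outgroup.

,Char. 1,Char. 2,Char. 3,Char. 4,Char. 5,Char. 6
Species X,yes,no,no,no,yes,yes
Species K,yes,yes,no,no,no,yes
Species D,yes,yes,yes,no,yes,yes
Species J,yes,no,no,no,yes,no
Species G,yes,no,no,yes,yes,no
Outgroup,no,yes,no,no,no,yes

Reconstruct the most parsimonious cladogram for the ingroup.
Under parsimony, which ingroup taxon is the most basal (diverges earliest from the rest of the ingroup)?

Species K

Character polarity is set by the outgroup: the derived state is whichever differs from the outgroup's state, so for Char. 2, Char. 6 the derived state is 'no', and for the remaining characters it is 'yes'.
Char. 1 (derived state 'yes') is shared by all ingroup taxa — unites the whole ingroup.
Char. 2: derived state 'no' in Species G, Species J, and Species X only — synapomorphy for {Species G, Species J, Species X}.
Char. 3: derived state 'yes' in Species D only — an autapomorphy, so it tells us nothing about relationships among taxa.
Char. 4 (derived state 'yes') is unique to Species G (autapomorphy; uninformative for grouping).
Only Species D, Species G, Species J, and Species X show the derived state 'yes' for Char. 5, supporting them as a clade.
Only Species G and Species J show the derived state 'no' for Char. 6, supporting them as a clade.
Most parsimonious ingroup topology: ((((Species J,Species G),Species X),Species D),Species K).
Species K is sister to the clade containing all other ingroup taxa, so it is the earliest-diverging (most basal) ingroup lineage.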